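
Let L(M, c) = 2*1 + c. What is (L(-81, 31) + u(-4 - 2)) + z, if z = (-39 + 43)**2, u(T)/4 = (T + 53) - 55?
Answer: 17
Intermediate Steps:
L(M, c) = 2 + c
u(T) = -8 + 4*T (u(T) = 4*((T + 53) - 55) = 4*((53 + T) - 55) = 4*(-2 + T) = -8 + 4*T)
z = 16 (z = 4**2 = 16)
(L(-81, 31) + u(-4 - 2)) + z = ((2 + 31) + (-8 + 4*(-4 - 2))) + 16 = (33 + (-8 + 4*(-6))) + 16 = (33 + (-8 - 24)) + 16 = (33 - 32) + 16 = 1 + 16 = 17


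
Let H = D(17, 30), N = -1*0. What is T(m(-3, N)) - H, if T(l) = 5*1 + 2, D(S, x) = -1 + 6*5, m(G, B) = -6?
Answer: -22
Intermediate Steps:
N = 0
D(S, x) = 29 (D(S, x) = -1 + 30 = 29)
T(l) = 7 (T(l) = 5 + 2 = 7)
H = 29
T(m(-3, N)) - H = 7 - 1*29 = 7 - 29 = -22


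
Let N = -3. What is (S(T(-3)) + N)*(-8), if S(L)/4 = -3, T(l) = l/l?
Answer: 120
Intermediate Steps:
T(l) = 1
S(L) = -12 (S(L) = 4*(-3) = -12)
(S(T(-3)) + N)*(-8) = (-12 - 3)*(-8) = -15*(-8) = 120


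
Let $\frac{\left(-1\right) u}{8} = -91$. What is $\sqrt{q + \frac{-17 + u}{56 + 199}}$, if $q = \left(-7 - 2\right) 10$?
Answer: $\frac{i \sqrt{630105}}{85} \approx 9.3387 i$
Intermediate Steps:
$u = 728$ ($u = \left(-8\right) \left(-91\right) = 728$)
$q = -90$ ($q = \left(-9\right) 10 = -90$)
$\sqrt{q + \frac{-17 + u}{56 + 199}} = \sqrt{-90 + \frac{-17 + 728}{56 + 199}} = \sqrt{-90 + \frac{711}{255}} = \sqrt{-90 + 711 \cdot \frac{1}{255}} = \sqrt{-90 + \frac{237}{85}} = \sqrt{- \frac{7413}{85}} = \frac{i \sqrt{630105}}{85}$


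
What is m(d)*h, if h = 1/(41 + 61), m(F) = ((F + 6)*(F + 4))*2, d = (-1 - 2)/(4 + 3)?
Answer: 325/833 ≈ 0.39016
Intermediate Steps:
d = -3/7 ≈ -0.42857
m(F) = 2*(4 + F)*(6 + F) (m(F) = ((6 + F)*(4 + F))*2 = ((4 + F)*(6 + F))*2 = 2*(4 + F)*(6 + F))
h = 1/102 ≈ 0.0098039
m(d)*h = (48 + 2*(-3/7)² + 20*(-3/7))*(1/102) = (48 + 2*(9/49) - 60/7)*(1/102) = (48 + 18/49 - 60/7)*(1/102) = (1950/49)*(1/102) = 325/833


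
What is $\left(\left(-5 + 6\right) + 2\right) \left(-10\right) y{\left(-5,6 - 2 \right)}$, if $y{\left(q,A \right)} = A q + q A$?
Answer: $1200$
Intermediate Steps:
$y{\left(q,A \right)} = 2 A q$ ($y{\left(q,A \right)} = A q + A q = 2 A q$)
$\left(\left(-5 + 6\right) + 2\right) \left(-10\right) y{\left(-5,6 - 2 \right)} = \left(\left(-5 + 6\right) + 2\right) \left(-10\right) 2 \left(6 - 2\right) \left(-5\right) = \left(1 + 2\right) \left(-10\right) 2 \cdot 4 \left(-5\right) = 3 \left(-10\right) \left(-40\right) = \left(-30\right) \left(-40\right) = 1200$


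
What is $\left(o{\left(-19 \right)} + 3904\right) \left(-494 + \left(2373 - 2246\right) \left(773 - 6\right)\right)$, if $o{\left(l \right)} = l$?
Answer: $376514775$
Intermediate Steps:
$\left(o{\left(-19 \right)} + 3904\right) \left(-494 + \left(2373 - 2246\right) \left(773 - 6\right)\right) = \left(-19 + 3904\right) \left(-494 + \left(2373 - 2246\right) \left(773 - 6\right)\right) = 3885 \left(-494 + 127 \cdot 767\right) = 3885 \left(-494 + 97409\right) = 3885 \cdot 96915 = 376514775$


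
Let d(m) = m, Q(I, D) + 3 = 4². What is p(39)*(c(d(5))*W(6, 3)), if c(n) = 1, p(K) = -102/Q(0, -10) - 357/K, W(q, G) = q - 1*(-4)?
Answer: -170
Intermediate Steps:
Q(I, D) = 13 (Q(I, D) = -3 + 4² = -3 + 16 = 13)
W(q, G) = 4 + q (W(q, G) = q + 4 = 4 + q)
p(K) = -102/13 - 357/K
p(39)*(c(d(5))*W(6, 3)) = (-102/13 - 357/39)*(1*(4 + 6)) = (-102/13 - 357*1/39)*(1*10) = (-102/13 - 119/13)*10 = -17*10 = -170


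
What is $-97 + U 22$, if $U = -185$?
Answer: $-4167$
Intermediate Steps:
$-97 + U 22 = -97 - 4070 = -4167$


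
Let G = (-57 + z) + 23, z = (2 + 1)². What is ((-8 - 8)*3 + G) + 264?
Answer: 191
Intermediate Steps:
z = 9 (z = 3² = 9)
G = -25 (G = (-57 + 9) + 23 = -48 + 23 = -25)
((-8 - 8)*3 + G) + 264 = ((-8 - 8)*3 - 25) + 264 = (-16*3 - 25) + 264 = (-48 - 25) + 264 = -73 + 264 = 191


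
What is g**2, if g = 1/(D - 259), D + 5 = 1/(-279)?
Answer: 77841/5425353649 ≈ 1.4348e-5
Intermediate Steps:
D = -1396/279 (D = -5 + 1/(-279) = -5 - 1/279 = -1396/279 ≈ -5.0036)
g = -279/73657 (g = 1/(-1396/279 - 259) = 1/(-73657/279) = -279/73657 ≈ -0.0037878)
g**2 = (-279/73657)**2 = 77841/5425353649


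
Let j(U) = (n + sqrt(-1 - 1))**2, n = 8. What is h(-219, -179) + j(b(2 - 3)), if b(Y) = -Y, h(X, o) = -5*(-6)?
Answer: 92 + 16*I*sqrt(2) ≈ 92.0 + 22.627*I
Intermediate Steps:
h(X, o) = 30
j(U) = (8 + I*sqrt(2))**2 (j(U) = (8 + sqrt(-1 - 1))**2 = (8 + sqrt(-2))**2 = (8 + I*sqrt(2))**2)
h(-219, -179) + j(b(2 - 3)) = 30 + (8 + I*sqrt(2))**2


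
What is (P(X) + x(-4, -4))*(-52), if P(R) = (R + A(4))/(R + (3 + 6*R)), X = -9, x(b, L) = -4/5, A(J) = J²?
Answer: 143/3 ≈ 47.667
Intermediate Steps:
x(b, L) = -⅘ (x(b, L) = -4*⅕ = -⅘)
P(R) = (16 + R)/(3 + 7*R) (P(R) = (R + 4²)/(R + (3 + 6*R)) = (R + 16)/(3 + 7*R) = (16 + R)/(3 + 7*R))
(P(X) + x(-4, -4))*(-52) = ((16 - 9)/(3 + 7*(-9)) - ⅘)*(-52) = (7/(3 - 63) - ⅘)*(-52) = (7/(-60) - ⅘)*(-52) = (-1/60*7 - ⅘)*(-52) = (-7/60 - ⅘)*(-52) = -11/12*(-52) = 143/3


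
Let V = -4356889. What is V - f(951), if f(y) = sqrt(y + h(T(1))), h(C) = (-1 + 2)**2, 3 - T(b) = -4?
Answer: -4356889 - 2*sqrt(238) ≈ -4.3569e+6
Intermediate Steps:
T(b) = 7 (T(b) = 3 - 1*(-4) = 3 + 4 = 7)
h(C) = 1 (h(C) = 1**2 = 1)
f(y) = sqrt(1 + y) (f(y) = sqrt(y + 1) = sqrt(1 + y))
V - f(951) = -4356889 - sqrt(1 + 951) = -4356889 - sqrt(952) = -4356889 - 2*sqrt(238)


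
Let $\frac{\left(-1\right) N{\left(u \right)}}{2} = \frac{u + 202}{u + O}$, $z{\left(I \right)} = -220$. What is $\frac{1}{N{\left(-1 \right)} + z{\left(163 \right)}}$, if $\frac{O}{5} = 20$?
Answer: $- \frac{33}{7394} \approx -0.0044631$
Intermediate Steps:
$O = 100$ ($O = 5 \cdot 20 = 100$)
$N{\left(u \right)} = - \frac{2 \left(202 + u\right)}{100 + u}$ ($N{\left(u \right)} = - 2 \frac{u + 202}{u + 100} = - 2 \frac{202 + u}{100 + u} = - \frac{2 \left(202 + u\right)}{100 + u}$)
$\frac{1}{N{\left(-1 \right)} + z{\left(163 \right)}} = \frac{1}{\frac{2 \left(-202 - -1\right)}{100 - 1} - 220} = \frac{1}{\frac{2 \left(-202 + 1\right)}{99} - 220} = \frac{1}{2 \cdot \frac{1}{99} \left(-201\right) - 220} = \frac{1}{- \frac{134}{33} - 220} = \frac{1}{- \frac{7394}{33}} = - \frac{33}{7394}$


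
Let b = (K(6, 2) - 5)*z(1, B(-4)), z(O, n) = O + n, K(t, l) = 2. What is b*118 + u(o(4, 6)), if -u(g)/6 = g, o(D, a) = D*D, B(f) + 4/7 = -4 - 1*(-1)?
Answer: 5700/7 ≈ 814.29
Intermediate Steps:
B(f) = -25/7 (B(f) = -4/7 + (-4 - 1*(-1)) = -4/7 + (-4 + 1) = -4/7 - 3 = -25/7)
o(D, a) = D²
u(g) = -6*g
b = 54/7 (b = (2 - 5)*(1 - 25/7) = -3*(-18/7) = 54/7 ≈ 7.7143)
b*118 + u(o(4, 6)) = (54/7)*118 - 6*4² = 6372/7 - 6*16 = 6372/7 - 96 = 5700/7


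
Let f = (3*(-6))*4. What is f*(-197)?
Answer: 14184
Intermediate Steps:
f = -72 (f = -18*4 = -72)
f*(-197) = -72*(-197) = 14184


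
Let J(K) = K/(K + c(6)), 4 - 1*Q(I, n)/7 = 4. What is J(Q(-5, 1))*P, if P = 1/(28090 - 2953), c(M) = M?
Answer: 0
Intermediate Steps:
Q(I, n) = 0 (Q(I, n) = 28 - 7*4 = 28 - 28 = 0)
P = 1/25137 ≈ 3.9782e-5
J(K) = K/(6 + K) (J(K) = K/(K + 6) = K/(6 + K))
J(Q(-5, 1))*P = (0/(6 + 0))*(1/25137) = (0/6)*(1/25137) = (0*(⅙))*(1/25137) = 0*(1/25137) = 0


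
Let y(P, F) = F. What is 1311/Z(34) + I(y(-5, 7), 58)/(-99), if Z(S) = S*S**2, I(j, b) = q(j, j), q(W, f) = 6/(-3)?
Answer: 208397/3891096 ≈ 0.053557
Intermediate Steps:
q(W, f) = -2 (q(W, f) = 6*(-1/3) = -2)
I(j, b) = -2
Z(S) = S**3
1311/Z(34) + I(y(-5, 7), 58)/(-99) = 1311/(34**3) - 2/(-99) = 1311/39304 - 2*(-1/99) = 1311*(1/39304) + 2/99 = 1311/39304 + 2/99 = 208397/3891096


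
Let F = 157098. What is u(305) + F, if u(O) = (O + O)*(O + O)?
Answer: 529198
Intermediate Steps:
u(O) = 4*O² (u(O) = (2*O)*(2*O) = 4*O²)
u(305) + F = 4*305² + 157098 = 4*93025 + 157098 = 372100 + 157098 = 529198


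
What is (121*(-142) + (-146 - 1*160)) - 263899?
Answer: -281387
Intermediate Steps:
(121*(-142) + (-146 - 1*160)) - 263899 = (-17182 + (-146 - 160)) - 263899 = (-17182 - 306) - 263899 = -17488 - 263899 = -281387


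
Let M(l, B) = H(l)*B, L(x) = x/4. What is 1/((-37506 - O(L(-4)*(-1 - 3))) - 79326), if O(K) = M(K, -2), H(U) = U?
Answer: -1/116824 ≈ -8.5599e-6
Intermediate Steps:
L(x) = x/4 (L(x) = x*(¼) = x/4)
M(l, B) = B*l (M(l, B) = l*B = B*l)
O(K) = -2*K
1/((-37506 - O(L(-4)*(-1 - 3))) - 79326) = 1/((-37506 - (-2)*((¼)*(-4))*(-1 - 3)) - 79326) = 1/((-37506 - (-2)*(-1*(-4))) - 79326) = 1/((-37506 - (-2)*4) - 79326) = 1/((-37506 - 1*(-8)) - 79326) = 1/((-37506 + 8) - 79326) = 1/(-37498 - 79326) = 1/(-116824) = -1/116824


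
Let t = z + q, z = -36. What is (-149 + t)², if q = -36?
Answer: 48841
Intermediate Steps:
t = -72 (t = -36 - 36 = -72)
(-149 + t)² = (-149 - 72)² = (-221)² = 48841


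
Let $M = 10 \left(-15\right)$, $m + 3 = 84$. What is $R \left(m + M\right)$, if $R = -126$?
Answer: $8694$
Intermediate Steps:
$m = 81$ ($m = -3 + 84 = 81$)
$M = -150$
$R \left(m + M\right) = - 126 \left(81 - 150\right) = \left(-126\right) \left(-69\right) = 8694$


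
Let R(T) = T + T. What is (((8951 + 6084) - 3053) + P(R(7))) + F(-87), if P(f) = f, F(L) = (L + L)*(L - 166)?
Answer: 56018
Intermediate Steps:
R(T) = 2*T
F(L) = 2*L*(-166 + L) (F(L) = (2*L)*(-166 + L) = 2*L*(-166 + L))
(((8951 + 6084) - 3053) + P(R(7))) + F(-87) = (((8951 + 6084) - 3053) + 2*7) + 2*(-87)*(-166 - 87) = ((15035 - 3053) + 14) + 2*(-87)*(-253) = (11982 + 14) + 44022 = 11996 + 44022 = 56018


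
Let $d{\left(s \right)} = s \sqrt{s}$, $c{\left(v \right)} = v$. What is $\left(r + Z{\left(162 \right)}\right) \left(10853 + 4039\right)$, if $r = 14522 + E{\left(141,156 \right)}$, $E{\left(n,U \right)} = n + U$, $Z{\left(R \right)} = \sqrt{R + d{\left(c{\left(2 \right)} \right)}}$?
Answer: $220684548 + 14892 \sqrt{162 + 2 \sqrt{2}} \approx 2.2088 \cdot 10^{8}$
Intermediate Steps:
$d{\left(s \right)} = s^{\frac{3}{2}}$
$Z{\left(R \right)} = \sqrt{R + 2 \sqrt{2}}$ ($Z{\left(R \right)} = \sqrt{R + 2^{\frac{3}{2}}} = \sqrt{R + 2 \sqrt{2}}$)
$E{\left(n,U \right)} = U + n$
$r = 14819$ ($r = 14522 + \left(156 + 141\right) = 14522 + 297 = 14819$)
$\left(r + Z{\left(162 \right)}\right) \left(10853 + 4039\right) = \left(14819 + \sqrt{162 + 2 \sqrt{2}}\right) \left(10853 + 4039\right) = \left(14819 + \sqrt{162 + 2 \sqrt{2}}\right) 14892 = 220684548 + 14892 \sqrt{162 + 2 \sqrt{2}}$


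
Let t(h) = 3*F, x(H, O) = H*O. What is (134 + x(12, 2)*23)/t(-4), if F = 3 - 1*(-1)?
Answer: 343/6 ≈ 57.167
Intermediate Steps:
F = 4 (F = 3 + 1 = 4)
t(h) = 12 (t(h) = 3*4 = 12)
(134 + x(12, 2)*23)/t(-4) = (134 + (12*2)*23)/12 = (134 + 24*23)*(1/12) = (134 + 552)*(1/12) = 686*(1/12) = 343/6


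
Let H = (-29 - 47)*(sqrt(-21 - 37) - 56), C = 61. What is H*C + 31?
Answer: 259647 - 4636*I*sqrt(58) ≈ 2.5965e+5 - 35307.0*I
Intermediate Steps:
H = 4256 - 76*I*sqrt(58) (H = -76*(sqrt(-58) - 56) = -76*(I*sqrt(58) - 56) = -76*(-56 + I*sqrt(58)) = 4256 - 76*I*sqrt(58) ≈ 4256.0 - 578.8*I)
H*C + 31 = (4256 - 76*I*sqrt(58))*61 + 31 = (259616 - 4636*I*sqrt(58)) + 31 = 259647 - 4636*I*sqrt(58)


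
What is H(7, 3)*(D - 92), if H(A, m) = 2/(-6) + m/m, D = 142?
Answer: 100/3 ≈ 33.333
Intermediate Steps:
H(A, m) = ⅔ (H(A, m) = 2*(-⅙) + 1 = -⅓ + 1 = ⅔)
H(7, 3)*(D - 92) = 2*(142 - 92)/3 = (⅔)*50 = 100/3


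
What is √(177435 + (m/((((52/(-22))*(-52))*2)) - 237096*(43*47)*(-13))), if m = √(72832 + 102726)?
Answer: √(16844299338672 + 11*√175558)/52 ≈ 78927.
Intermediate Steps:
m = √175558 ≈ 419.00
√(177435 + (m/((((52/(-22))*(-52))*2)) - 237096*(43*47)*(-13))) = √(177435 + (√175558/((((52/(-22))*(-52))*2)) - 237096*(43*47)*(-13))) = √(177435 + (√175558/((((52*(-1/22))*(-52))*2)) - 237096*2021*(-13))) = √(177435 + (√175558/((-26/11*(-52)*2)) - 237096/(1/(-26273)))) = √(177435 + (√175558/(((1352/11)*2)) - 237096/(-1/26273))) = √(177435 + (√175558/(2704/11) - 237096*(-26273))) = √(177435 + (√175558*(11/2704) + 6229223208)) = √(177435 + (11*√175558/2704 + 6229223208)) = √(177435 + (6229223208 + 11*√175558/2704)) = √(6229400643 + 11*√175558/2704)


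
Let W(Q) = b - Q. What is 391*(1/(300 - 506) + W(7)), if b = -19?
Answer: -2094587/206 ≈ -10168.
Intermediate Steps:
W(Q) = -19 - Q
391*(1/(300 - 506) + W(7)) = 391*(1/(300 - 506) + (-19 - 1*7)) = 391*(1/(-206) + (-19 - 7)) = 391*(-1/206 - 26) = 391*(-5357/206) = -2094587/206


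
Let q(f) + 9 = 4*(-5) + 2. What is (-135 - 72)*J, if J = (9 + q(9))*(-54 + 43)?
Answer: -40986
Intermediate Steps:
q(f) = -27 (q(f) = -9 + (4*(-5) + 2) = -9 + (-20 + 2) = -9 - 18 = -27)
J = 198 (J = (9 - 27)*(-54 + 43) = -18*(-11) = 198)
(-135 - 72)*J = (-135 - 72)*198 = -207*198 = -40986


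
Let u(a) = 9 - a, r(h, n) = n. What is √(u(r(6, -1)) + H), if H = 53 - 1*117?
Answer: 3*I*√6 ≈ 7.3485*I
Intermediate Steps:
H = -64 (H = 53 - 117 = -64)
√(u(r(6, -1)) + H) = √((9 - 1*(-1)) - 64) = √((9 + 1) - 64) = √(10 - 64) = √(-54) = 3*I*√6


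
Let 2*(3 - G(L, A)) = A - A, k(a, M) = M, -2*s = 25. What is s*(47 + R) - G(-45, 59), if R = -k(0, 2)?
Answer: -1131/2 ≈ -565.50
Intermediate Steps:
s = -25/2 (s = -1/2*25 = -25/2 ≈ -12.500)
G(L, A) = 3 (G(L, A) = 3 - (A - A)/2 = 3 - 1/2*0 = 3 + 0 = 3)
R = -2 (R = -1*2 = -2)
s*(47 + R) - G(-45, 59) = -25*(47 - 2)/2 - 1*3 = -25/2*45 - 3 = -1125/2 - 3 = -1131/2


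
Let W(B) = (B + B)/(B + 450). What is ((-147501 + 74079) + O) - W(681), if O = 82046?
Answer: 3250794/377 ≈ 8622.8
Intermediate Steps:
W(B) = 2*B/(450 + B) (W(B) = (2*B)/(450 + B) = 2*B/(450 + B))
((-147501 + 74079) + O) - W(681) = ((-147501 + 74079) + 82046) - 2*681/(450 + 681) = (-73422 + 82046) - 2*681/1131 = 8624 - 2*681/1131 = 8624 - 1*454/377 = 8624 - 454/377 = 3250794/377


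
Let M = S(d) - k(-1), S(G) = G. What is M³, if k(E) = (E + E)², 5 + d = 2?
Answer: -343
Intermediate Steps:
d = -3 (d = -5 + 2 = -3)
k(E) = 4*E² (k(E) = (2*E)² = 4*E²)
M = -7 (M = -3 - 4*(-1)² = -3 - 4 = -7)
M³ = (-7)³ = -343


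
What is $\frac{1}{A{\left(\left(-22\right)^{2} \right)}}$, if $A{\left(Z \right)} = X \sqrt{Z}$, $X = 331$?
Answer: $\frac{1}{7282} \approx 0.00013732$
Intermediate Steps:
$A{\left(Z \right)} = 331 \sqrt{Z}$
$\frac{1}{A{\left(\left(-22\right)^{2} \right)}} = \frac{1}{331 \sqrt{\left(-22\right)^{2}}} = \frac{1}{331 \sqrt{484}} = \frac{1}{331 \cdot 22} = \frac{1}{7282}$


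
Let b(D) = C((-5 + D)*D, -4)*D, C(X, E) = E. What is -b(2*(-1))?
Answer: -8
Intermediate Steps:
b(D) = -4*D
-b(2*(-1)) = -(-4)*2*(-1) = -(-4)*(-2) = -1*8 = -8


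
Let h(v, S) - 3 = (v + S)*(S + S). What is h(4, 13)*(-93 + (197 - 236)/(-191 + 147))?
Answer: -1803585/44 ≈ -40991.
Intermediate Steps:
h(v, S) = 3 + 2*S*(S + v) (h(v, S) = 3 + (v + S)*(S + S) = 3 + (S + v)*(2*S) = 3 + 2*S*(S + v))
h(4, 13)*(-93 + (197 - 236)/(-191 + 147)) = (3 + 2*13² + 2*13*4)*(-93 + (197 - 236)/(-191 + 147)) = (3 + 2*169 + 104)*(-93 - 39/(-44)) = (3 + 338 + 104)*(-93 - 39*(-1/44)) = 445*(-93 + 39/44) = 445*(-4053/44) = -1803585/44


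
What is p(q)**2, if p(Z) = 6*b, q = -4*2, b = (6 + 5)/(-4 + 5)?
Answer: 4356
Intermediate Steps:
b = 11 (b = 11/1 = 11*1 = 11)
q = -8
p(Z) = 66 (p(Z) = 6*11 = 66)
p(q)**2 = 66**2 = 4356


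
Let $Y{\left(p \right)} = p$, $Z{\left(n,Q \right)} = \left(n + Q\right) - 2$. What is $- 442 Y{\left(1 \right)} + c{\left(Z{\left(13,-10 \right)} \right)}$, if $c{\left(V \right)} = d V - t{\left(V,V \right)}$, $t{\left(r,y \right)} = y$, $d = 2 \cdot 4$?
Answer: $-435$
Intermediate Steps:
$Z{\left(n,Q \right)} = -2 + Q + n$ ($Z{\left(n,Q \right)} = \left(Q + n\right) - 2 = -2 + Q + n$)
$d = 8$
$c{\left(V \right)} = 7 V$ ($c{\left(V \right)} = 8 V - V = 7 V$)
$- 442 Y{\left(1 \right)} + c{\left(Z{\left(13,-10 \right)} \right)} = \left(-442\right) 1 + 7 \left(-2 - 10 + 13\right) = -442 + 7 \cdot 1 = -442 + 7 = -435$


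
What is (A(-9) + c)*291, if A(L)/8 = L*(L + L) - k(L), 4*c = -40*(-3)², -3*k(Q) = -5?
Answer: 347066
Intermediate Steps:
k(Q) = 5/3 (k(Q) = -⅓*(-5) = 5/3)
c = -90 (c = (-40*(-3)²)/4 = (-40*9)/4 = (¼)*(-360) = -90)
A(L) = -40/3 + 16*L² (A(L) = 8*(L*(L + L) - 1*5/3) = 8*(L*(2*L) - 5/3) = 8*(2*L² - 5/3) = 8*(-5/3 + 2*L²) = -40/3 + 16*L²)
(A(-9) + c)*291 = ((-40/3 + 16*(-9)²) - 90)*291 = ((-40/3 + 16*81) - 90)*291 = ((-40/3 + 1296) - 90)*291 = (3848/3 - 90)*291 = (3578/3)*291 = 347066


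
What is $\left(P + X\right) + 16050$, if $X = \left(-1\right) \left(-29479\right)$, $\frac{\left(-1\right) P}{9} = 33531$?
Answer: $-256250$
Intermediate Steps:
$P = -301779$ ($P = \left(-9\right) 33531 = -301779$)
$X = 29479$
$\left(P + X\right) + 16050 = \left(-301779 + 29479\right) + 16050 = -272300 + 16050 = -256250$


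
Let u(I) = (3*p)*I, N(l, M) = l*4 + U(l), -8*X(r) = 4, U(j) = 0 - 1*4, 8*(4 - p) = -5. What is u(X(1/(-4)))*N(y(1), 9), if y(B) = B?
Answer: 0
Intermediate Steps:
p = 37/8 (p = 4 - ⅛*(-5) = 4 + 5/8 = 37/8 ≈ 4.6250)
U(j) = -4 (U(j) = 0 - 4 = -4)
X(r) = -½ (X(r) = -⅛*4 = -½)
N(l, M) = -4 + 4*l (N(l, M) = l*4 - 4 = 4*l - 4 = -4 + 4*l)
u(I) = 111*I/8 (u(I) = (3*(37/8))*I = 111*I/8)
u(X(1/(-4)))*N(y(1), 9) = ((111/8)*(-½))*(-4 + 4*1) = -111*(-4 + 4)/16 = -111/16*0 = 0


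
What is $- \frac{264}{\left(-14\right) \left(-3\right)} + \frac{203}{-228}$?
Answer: $- \frac{11453}{1596} \approx -7.1761$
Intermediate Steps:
$- \frac{264}{\left(-14\right) \left(-3\right)} + \frac{203}{-228} = - \frac{264}{42} + 203 \left(- \frac{1}{228}\right) = \left(-264\right) \frac{1}{42} - \frac{203}{228} = - \frac{44}{7} - \frac{203}{228} = - \frac{11453}{1596}$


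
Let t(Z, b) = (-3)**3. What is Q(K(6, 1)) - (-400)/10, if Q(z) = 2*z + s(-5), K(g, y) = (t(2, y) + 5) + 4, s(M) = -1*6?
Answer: -2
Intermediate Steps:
s(M) = -6
t(Z, b) = -27
K(g, y) = -18 (K(g, y) = (-27 + 5) + 4 = -22 + 4 = -18)
Q(z) = -6 + 2*z (Q(z) = 2*z - 6 = -6 + 2*z)
Q(K(6, 1)) - (-400)/10 = (-6 + 2*(-18)) - (-400)/10 = (-6 - 36) - (-400)/10 = -42 - 20*(-2) = -42 + 40 = -2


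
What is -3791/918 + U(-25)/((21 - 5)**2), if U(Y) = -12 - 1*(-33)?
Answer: -27977/6912 ≈ -4.0476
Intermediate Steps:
U(Y) = 21 (U(Y) = -12 + 33 = 21)
-3791/918 + U(-25)/((21 - 5)**2) = -3791/918 + 21/((21 - 5)**2) = -3791*1/918 + 21/(16**2) = -223/54 + 21/256 = -27977/6912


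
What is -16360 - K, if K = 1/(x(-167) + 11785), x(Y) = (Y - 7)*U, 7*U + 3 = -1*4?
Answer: -195649241/11959 ≈ -16360.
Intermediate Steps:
U = -1 (U = -3/7 + (-1*4)/7 = -3/7 + (⅐)*(-4) = -3/7 - 4/7 = -1)
x(Y) = 7 - Y (x(Y) = (Y - 7)*(-1) = (-7 + Y)*(-1) = 7 - Y)
K = 1/11959 (K = 1/((7 - 1*(-167)) + 11785) = 1/((7 + 167) + 11785) = 1/(174 + 11785) = 1/11959 ≈ 8.3619e-5)
-16360 - K = -16360 - 1*1/11959 = -16360 - 1/11959 = -195649241/11959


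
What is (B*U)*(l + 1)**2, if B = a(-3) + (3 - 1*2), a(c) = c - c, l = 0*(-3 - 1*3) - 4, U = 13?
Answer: 117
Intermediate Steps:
l = -4 (l = 0*(-3 - 3) - 4 = 0*(-6) - 4 = 0 - 4 = -4)
a(c) = 0
B = 1 (B = 0 + (3 - 1*2) = 0 + (3 - 2) = 0 + 1 = 1)
(B*U)*(l + 1)**2 = (1*13)*(-4 + 1)**2 = 13*(-3)**2 = 13*9 = 117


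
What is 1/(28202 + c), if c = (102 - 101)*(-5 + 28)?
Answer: 1/28225 ≈ 3.5430e-5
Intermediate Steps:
c = 23 (c = 1*23 = 23)
1/(28202 + c) = 1/(28202 + 23) = 1/28225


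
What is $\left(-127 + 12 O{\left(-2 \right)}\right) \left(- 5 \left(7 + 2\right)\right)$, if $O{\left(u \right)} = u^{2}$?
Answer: $3555$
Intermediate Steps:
$\left(-127 + 12 O{\left(-2 \right)}\right) \left(- 5 \left(7 + 2\right)\right) = \left(-127 + 12 \left(-2\right)^{2}\right) \left(- 5 \left(7 + 2\right)\right) = \left(-127 + 12 \cdot 4\right) \left(\left(-5\right) 9\right) = \left(-127 + 48\right) \left(-45\right) = \left(-79\right) \left(-45\right) = 3555$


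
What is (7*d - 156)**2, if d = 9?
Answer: 8649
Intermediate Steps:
(7*d - 156)**2 = (7*9 - 156)**2 = (63 - 156)**2 = (-93)**2 = 8649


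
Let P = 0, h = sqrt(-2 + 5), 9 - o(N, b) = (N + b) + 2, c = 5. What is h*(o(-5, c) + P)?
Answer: 7*sqrt(3) ≈ 12.124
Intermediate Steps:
o(N, b) = 7 - N - b (o(N, b) = 9 - ((N + b) + 2) = 9 - (2 + N + b) = 9 + (-2 - N - b) = 7 - N - b)
h = sqrt(3) ≈ 1.7320
h*(o(-5, c) + P) = sqrt(3)*((7 - 1*(-5) - 1*5) + 0) = sqrt(3)*((7 + 5 - 5) + 0) = sqrt(3)*(7 + 0) = sqrt(3)*7 = 7*sqrt(3)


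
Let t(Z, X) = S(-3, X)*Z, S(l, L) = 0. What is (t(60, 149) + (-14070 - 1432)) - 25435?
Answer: -40937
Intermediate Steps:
t(Z, X) = 0 (t(Z, X) = 0*Z = 0)
(t(60, 149) + (-14070 - 1432)) - 25435 = (0 + (-14070 - 1432)) - 25435 = (0 - 15502) - 25435 = -15502 - 25435 = -40937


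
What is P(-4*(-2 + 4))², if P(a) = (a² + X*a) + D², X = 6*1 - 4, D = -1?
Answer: 2401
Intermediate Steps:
X = 2 (X = 6 - 4 = 2)
P(a) = 1 + a² + 2*a (P(a) = (a² + 2*a) + (-1)² = (a² + 2*a) + 1 = 1 + a² + 2*a)
P(-4*(-2 + 4))² = (1 + (-4*(-2 + 4))² + 2*(-4*(-2 + 4)))² = (1 + (-4*2)² + 2*(-4*2))² = (1 + (-8)² + 2*(-8))² = (1 + 64 - 16)² = 49² = 2401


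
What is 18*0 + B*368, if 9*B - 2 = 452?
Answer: 167072/9 ≈ 18564.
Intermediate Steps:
B = 454/9 (B = 2/9 + (⅑)*452 = 2/9 + 452/9 = 454/9 ≈ 50.444)
18*0 + B*368 = 18*0 + (454/9)*368 = 0 + 167072/9 = 167072/9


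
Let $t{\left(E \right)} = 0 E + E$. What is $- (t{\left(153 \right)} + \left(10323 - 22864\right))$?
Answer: $12388$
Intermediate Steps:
$t{\left(E \right)} = E$ ($t{\left(E \right)} = 0 + E = E$)
$- (t{\left(153 \right)} + \left(10323 - 22864\right)) = - (153 + \left(10323 - 22864\right)) = - (153 - 12541) = \left(-1\right) \left(-12388\right) = 12388$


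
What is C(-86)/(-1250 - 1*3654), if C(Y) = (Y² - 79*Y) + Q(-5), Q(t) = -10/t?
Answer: -1774/613 ≈ -2.8940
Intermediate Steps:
C(Y) = 2 + Y² - 79*Y (C(Y) = (Y² - 79*Y) - 10/(-5) = (Y² - 79*Y) - 10*(-⅕) = (Y² - 79*Y) + 2 = 2 + Y² - 79*Y)
C(-86)/(-1250 - 1*3654) = (2 + (-86)² - 79*(-86))/(-1250 - 1*3654) = (2 + 7396 + 6794)/(-1250 - 3654) = 14192/(-4904) = 14192*(-1/4904) = -1774/613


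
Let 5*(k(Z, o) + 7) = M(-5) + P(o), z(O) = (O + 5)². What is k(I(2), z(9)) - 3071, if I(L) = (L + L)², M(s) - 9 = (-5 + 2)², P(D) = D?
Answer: -15176/5 ≈ -3035.2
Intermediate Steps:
M(s) = 18 (M(s) = 9 + (-5 + 2)² = 9 + (-3)² = 9 + 9 = 18)
I(L) = 4*L² (I(L) = (2*L)² = 4*L²)
z(O) = (5 + O)²
k(Z, o) = -17/5 + o/5 (k(Z, o) = -7 + (18 + o)/5 = -7 + (18/5 + o/5) = -17/5 + o/5)
k(I(2), z(9)) - 3071 = (-17/5 + (5 + 9)²/5) - 3071 = (-17/5 + (⅕)*14²) - 3071 = (-17/5 + (⅕)*196) - 3071 = (-17/5 + 196/5) - 3071 = 179/5 - 3071 = -15176/5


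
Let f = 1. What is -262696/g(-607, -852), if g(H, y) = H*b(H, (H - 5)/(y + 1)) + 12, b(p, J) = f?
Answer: 37528/85 ≈ 441.51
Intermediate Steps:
b(p, J) = 1
g(H, y) = 12 + H (g(H, y) = H*1 + 12 = H + 12 = 12 + H)
-262696/g(-607, -852) = -262696/(12 - 607) = -262696/(-595) = -262696*(-1/595) = 37528/85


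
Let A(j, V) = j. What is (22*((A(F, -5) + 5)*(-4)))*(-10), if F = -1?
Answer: 3520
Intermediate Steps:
(22*((A(F, -5) + 5)*(-4)))*(-10) = (22*((-1 + 5)*(-4)))*(-10) = (22*(4*(-4)))*(-10) = (22*(-16))*(-10) = -352*(-10) = 3520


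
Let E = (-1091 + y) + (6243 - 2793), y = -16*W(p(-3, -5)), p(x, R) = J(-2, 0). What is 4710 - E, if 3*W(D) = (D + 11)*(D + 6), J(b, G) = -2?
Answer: 2543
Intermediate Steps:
p(x, R) = -2
W(D) = (6 + D)*(11 + D)/3 (W(D) = ((D + 11)*(D + 6))/3 = ((11 + D)*(6 + D))/3 = ((6 + D)*(11 + D))/3 = (6 + D)*(11 + D)/3)
y = -192 (y = -16*(22 + (⅓)*(-2)² + (17/3)*(-2)) = -16*(22 + (⅓)*4 - 34/3) = -16*(22 + 4/3 - 34/3) = -16*12 = -192)
E = 2167 (E = (-1091 - 192) + (6243 - 2793) = -1283 + 3450 = 2167)
4710 - E = 4710 - 1*2167 = 4710 - 2167 = 2543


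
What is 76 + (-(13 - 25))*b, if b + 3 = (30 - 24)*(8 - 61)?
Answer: -3776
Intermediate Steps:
b = -321 (b = -3 + (30 - 24)*(8 - 61) = -3 + 6*(-53) = -3 - 318 = -321)
76 + (-(13 - 25))*b = 76 - (13 - 25)*(-321) = 76 - 1*(-12)*(-321) = 76 + 12*(-321) = 76 - 3852 = -3776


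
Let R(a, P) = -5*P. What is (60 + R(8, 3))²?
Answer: 2025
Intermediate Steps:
(60 + R(8, 3))² = (60 - 5*3)² = (60 - 15)² = 45² = 2025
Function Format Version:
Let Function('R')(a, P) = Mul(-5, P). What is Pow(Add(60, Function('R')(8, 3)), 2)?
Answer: 2025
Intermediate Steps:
Pow(Add(60, Function('R')(8, 3)), 2) = Pow(Add(60, Mul(-5, 3)), 2) = Pow(Add(60, -15), 2) = Pow(45, 2) = 2025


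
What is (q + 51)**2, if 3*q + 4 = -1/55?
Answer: 67141636/27225 ≈ 2466.2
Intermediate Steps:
q = -221/165 (q = -4/3 + (-1/55)/3 = -4/3 + (-1*1/55)/3 = -4/3 + (1/3)*(-1/55) = -4/3 - 1/165 = -221/165 ≈ -1.3394)
(q + 51)**2 = (-221/165 + 51)**2 = (8194/165)**2 = 67141636/27225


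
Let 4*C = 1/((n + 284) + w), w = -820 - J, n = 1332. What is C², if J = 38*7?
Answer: 1/4494400 ≈ 2.2250e-7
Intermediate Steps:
J = 266
w = -1086 (w = -820 - 1*266 = -820 - 266 = -1086)
C = 1/2120 (C = 1/(4*((1332 + 284) - 1086)) = 1/(4*(1616 - 1086)) = (¼)/530 = (¼)*(1/530) = 1/2120 ≈ 0.00047170)
C² = (1/2120)² = 1/4494400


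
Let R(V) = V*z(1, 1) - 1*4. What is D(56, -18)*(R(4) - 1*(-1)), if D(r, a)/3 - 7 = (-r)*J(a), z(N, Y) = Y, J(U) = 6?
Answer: -987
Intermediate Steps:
R(V) = -4 + V (R(V) = V*1 - 1*4 = V - 4 = -4 + V)
D(r, a) = 21 - 18*r (D(r, a) = 21 + 3*(-r*6) = 21 + 3*(-6*r) = 21 - 18*r)
D(56, -18)*(R(4) - 1*(-1)) = (21 - 18*56)*((-4 + 4) - 1*(-1)) = (21 - 1008)*(0 + 1) = -987*1 = -987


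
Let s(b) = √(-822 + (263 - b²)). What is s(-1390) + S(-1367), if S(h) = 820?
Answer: 820 + I*√1932659 ≈ 820.0 + 1390.2*I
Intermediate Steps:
s(b) = √(-559 - b²)
s(-1390) + S(-1367) = √(-559 - 1*(-1390)²) + 820 = √(-559 - 1*1932100) + 820 = √(-559 - 1932100) + 820 = √(-1932659) + 820 = I*√1932659 + 820 = 820 + I*√1932659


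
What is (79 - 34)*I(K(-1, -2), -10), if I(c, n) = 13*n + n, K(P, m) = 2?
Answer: -6300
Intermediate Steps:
I(c, n) = 14*n
(79 - 34)*I(K(-1, -2), -10) = (79 - 34)*(14*(-10)) = 45*(-140) = -6300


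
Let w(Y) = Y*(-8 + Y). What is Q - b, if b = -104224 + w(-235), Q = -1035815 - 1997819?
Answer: -2986515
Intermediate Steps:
Q = -3033634
b = -47119 (b = -104224 - 235*(-8 - 235) = -104224 - 235*(-243) = -104224 + 57105 = -47119)
Q - b = -3033634 - 1*(-47119) = -3033634 + 47119 = -2986515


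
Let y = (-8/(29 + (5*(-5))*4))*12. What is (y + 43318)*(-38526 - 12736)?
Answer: -2220636628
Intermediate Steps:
y = 96/71 (y = (-8/(29 - 25*4))*12 = (-8/(29 - 100))*12 = (-8/(-71))*12 = -1/71*(-8)*12 = (8/71)*12 = 96/71 ≈ 1.3521)
(y + 43318)*(-38526 - 12736) = (96/71 + 43318)*(-38526 - 12736) = (3075674/71)*(-51262) = -2220636628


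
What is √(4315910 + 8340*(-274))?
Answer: 5*√81230 ≈ 1425.0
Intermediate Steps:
√(4315910 + 8340*(-274)) = √(4315910 - 2285160) = √2030750 = 5*√81230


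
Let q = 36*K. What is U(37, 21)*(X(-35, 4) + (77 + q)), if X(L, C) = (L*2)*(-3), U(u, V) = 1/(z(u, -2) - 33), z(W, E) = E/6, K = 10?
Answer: -1941/100 ≈ -19.410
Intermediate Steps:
z(W, E) = E/6 (z(W, E) = E*(⅙) = E/6)
U(u, V) = -3/100 (U(u, V) = 1/((⅙)*(-2) - 33) = 1/(-⅓ - 33) = 1/(-100/3) = -3/100)
q = 360 (q = 36*10 = 360)
X(L, C) = -6*L (X(L, C) = (2*L)*(-3) = -6*L)
U(37, 21)*(X(-35, 4) + (77 + q)) = -3*(-6*(-35) + (77 + 360))/100 = -3*(210 + 437)/100 = -3/100*647 = -1941/100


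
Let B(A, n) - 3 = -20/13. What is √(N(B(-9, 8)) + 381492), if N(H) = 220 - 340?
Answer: 2*√95343 ≈ 617.55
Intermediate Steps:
B(A, n) = 19/13 (B(A, n) = 3 - 20/13 = 19/13)
N(H) = -120
√(N(B(-9, 8)) + 381492) = √(-120 + 381492) = √381372 = 2*√95343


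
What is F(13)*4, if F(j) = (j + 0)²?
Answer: 676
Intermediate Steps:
F(j) = j²
F(13)*4 = 13²*4 = 169*4 = 676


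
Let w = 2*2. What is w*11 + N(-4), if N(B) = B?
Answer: 40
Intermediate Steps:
w = 4
w*11 + N(-4) = 4*11 - 4 = 44 - 4 = 40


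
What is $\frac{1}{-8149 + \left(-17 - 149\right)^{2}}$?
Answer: $\frac{1}{19407} \approx 5.1528 \cdot 10^{-5}$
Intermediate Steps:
$\frac{1}{-8149 + \left(-17 - 149\right)^{2}} = \frac{1}{-8149 + \left(-166\right)^{2}} = \frac{1}{-8149 + 27556} = \frac{1}{19407}$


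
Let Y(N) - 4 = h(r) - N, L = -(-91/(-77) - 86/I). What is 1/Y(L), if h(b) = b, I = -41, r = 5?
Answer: 451/5538 ≈ 0.081437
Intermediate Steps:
L = -1479/451 (L = -(-91/(-77) - 86/(-41)) = -(-91*(-1/77) - 86*(-1/41)) = -(13/11 + 86/41) = -1*1479/451 = -1479/451 ≈ -3.2794)
Y(N) = 9 - N (Y(N) = 4 + (5 - N) = 9 - N)
1/Y(L) = 1/(9 - 1*(-1479/451)) = 1/(9 + 1479/451) = 1/(5538/451) = 451/5538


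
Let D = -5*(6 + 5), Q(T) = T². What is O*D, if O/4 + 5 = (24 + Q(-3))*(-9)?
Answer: 66440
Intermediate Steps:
D = -55 (D = -5*11 = -55)
O = -1208 (O = -20 + 4*((24 + (-3)²)*(-9)) = -20 + 4*((24 + 9)*(-9)) = -20 + 4*(33*(-9)) = -20 + 4*(-297) = -20 - 1188 = -1208)
O*D = -1208*(-55) = 66440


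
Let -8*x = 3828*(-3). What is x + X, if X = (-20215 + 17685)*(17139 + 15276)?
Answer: -164017029/2 ≈ -8.2009e+7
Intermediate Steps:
X = -82009950 (X = -2530*32415 = -82009950)
x = 2871/2 (x = -957*(-3)/2 = -⅛*(-11484) = 2871/2 ≈ 1435.5)
x + X = 2871/2 - 82009950 = -164017029/2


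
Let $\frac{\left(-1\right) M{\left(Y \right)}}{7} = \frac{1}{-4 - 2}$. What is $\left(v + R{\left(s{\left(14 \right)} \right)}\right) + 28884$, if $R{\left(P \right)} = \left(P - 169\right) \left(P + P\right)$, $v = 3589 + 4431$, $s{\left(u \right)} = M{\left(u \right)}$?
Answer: $\frac{657223}{18} \approx 36512.0$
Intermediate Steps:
$M{\left(Y \right)} = \frac{7}{6}$ ($M{\left(Y \right)} = - \frac{7}{-4 - 2} = - \frac{7}{-6} = \left(-7\right) \left(- \frac{1}{6}\right) = \frac{7}{6}$)
$s{\left(u \right)} = \frac{7}{6}$
$v = 8020$
$R{\left(P \right)} = 2 P \left(-169 + P\right)$ ($R{\left(P \right)} = \left(-169 + P\right) 2 P = 2 P \left(-169 + P\right)$)
$\left(v + R{\left(s{\left(14 \right)} \right)}\right) + 28884 = \left(8020 + 2 \cdot \frac{7}{6} \left(-169 + \frac{7}{6}\right)\right) + 28884 = \left(8020 + 2 \cdot \frac{7}{6} \left(- \frac{1007}{6}\right)\right) + 28884 = \left(8020 - \frac{7049}{18}\right) + 28884 = \frac{137311}{18} + 28884 = \frac{657223}{18}$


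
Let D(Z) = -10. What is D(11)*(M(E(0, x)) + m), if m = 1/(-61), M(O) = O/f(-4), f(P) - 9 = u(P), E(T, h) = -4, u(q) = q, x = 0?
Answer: 498/61 ≈ 8.1639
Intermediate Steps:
f(P) = 9 + P
M(O) = O/5 (M(O) = O/(9 - 4) = O/5)
m = -1/61 ≈ -0.016393
D(11)*(M(E(0, x)) + m) = -10*((⅕)*(-4) - 1/61) = -10*(-⅘ - 1/61) = -10*(-249/305) = 498/61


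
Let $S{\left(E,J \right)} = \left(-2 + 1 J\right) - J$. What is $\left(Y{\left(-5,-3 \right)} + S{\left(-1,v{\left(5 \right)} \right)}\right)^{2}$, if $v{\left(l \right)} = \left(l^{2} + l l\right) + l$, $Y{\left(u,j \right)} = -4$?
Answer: $36$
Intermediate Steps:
$v{\left(l \right)} = l + 2 l^{2}$ ($v{\left(l \right)} = \left(l^{2} + l^{2}\right) + l = 2 l^{2} + l = l + 2 l^{2}$)
$S{\left(E,J \right)} = -2$ ($S{\left(E,J \right)} = \left(-2 + J\right) - J = -2$)
$\left(Y{\left(-5,-3 \right)} + S{\left(-1,v{\left(5 \right)} \right)}\right)^{2} = \left(-4 - 2\right)^{2} = \left(-6\right)^{2} = 36$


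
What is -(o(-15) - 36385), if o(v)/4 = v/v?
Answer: 36381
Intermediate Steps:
o(v) = 4 (o(v) = 4*(v/v) = 4*1 = 4)
-(o(-15) - 36385) = -(4 - 36385) = -1*(-36381) = 36381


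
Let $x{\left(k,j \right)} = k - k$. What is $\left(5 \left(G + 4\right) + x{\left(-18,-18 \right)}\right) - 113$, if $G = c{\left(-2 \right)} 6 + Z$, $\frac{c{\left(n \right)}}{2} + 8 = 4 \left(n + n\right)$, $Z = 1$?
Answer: $-1528$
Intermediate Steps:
$x{\left(k,j \right)} = 0$
$c{\left(n \right)} = -16 + 16 n$ ($c{\left(n \right)} = -16 + 2 \cdot 4 \left(n + n\right) = -16 + 2 \cdot 4 \cdot 2 n = -16 + 2 \cdot 8 n = -16 + 16 n$)
$G = -287$ ($G = \left(-16 + 16 \left(-2\right)\right) 6 + 1 = \left(-16 - 32\right) 6 + 1 = \left(-48\right) 6 + 1 = -288 + 1 = -287$)
$\left(5 \left(G + 4\right) + x{\left(-18,-18 \right)}\right) - 113 = \left(5 \left(-287 + 4\right) + 0\right) - 113 = \left(5 \left(-283\right) + 0\right) - 113 = \left(-1415 + 0\right) - 113 = -1415 - 113 = -1528$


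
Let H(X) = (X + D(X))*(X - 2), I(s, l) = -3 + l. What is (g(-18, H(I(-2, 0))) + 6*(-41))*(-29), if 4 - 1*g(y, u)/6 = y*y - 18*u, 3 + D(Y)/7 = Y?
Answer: -641886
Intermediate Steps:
D(Y) = -21 + 7*Y
H(X) = (-21 + 8*X)*(-2 + X) (H(X) = (X + (-21 + 7*X))*(X - 2) = (-21 + 8*X)*(-2 + X))
g(y, u) = 24 - 6*y² + 108*u (g(y, u) = 24 - 6*(y*y - 18*u) = 24 - 6*(y² - 18*u) = 24 + (-6*y² + 108*u) = 24 - 6*y² + 108*u)
(g(-18, H(I(-2, 0))) + 6*(-41))*(-29) = ((24 - 6*(-18)² + 108*(42 - 37*(-3 + 0) + 8*(-3 + 0)²)) + 6*(-41))*(-29) = ((24 - 6*324 + 108*(42 - 37*(-3) + 8*(-3)²)) - 246)*(-29) = ((24 - 1944 + 108*(42 + 111 + 8*9)) - 246)*(-29) = ((24 - 1944 + 108*(42 + 111 + 72)) - 246)*(-29) = ((24 - 1944 + 108*225) - 246)*(-29) = ((24 - 1944 + 24300) - 246)*(-29) = (22380 - 246)*(-29) = 22134*(-29) = -641886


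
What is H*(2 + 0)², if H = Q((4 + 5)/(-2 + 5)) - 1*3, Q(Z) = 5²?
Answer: 88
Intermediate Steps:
Q(Z) = 25
H = 22 (H = 25 - 1*3 = 25 - 3 = 22)
H*(2 + 0)² = 22*(2 + 0)² = 22*2² = 22*4 = 88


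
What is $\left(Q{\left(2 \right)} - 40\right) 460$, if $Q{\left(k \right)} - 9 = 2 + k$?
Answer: $-12420$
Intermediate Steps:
$Q{\left(k \right)} = 11 + k$ ($Q{\left(k \right)} = 9 + \left(2 + k\right) = 11 + k$)
$\left(Q{\left(2 \right)} - 40\right) 460 = \left(\left(11 + 2\right) - 40\right) 460 = \left(13 - 40\right) 460 = \left(-27\right) 460 = -12420$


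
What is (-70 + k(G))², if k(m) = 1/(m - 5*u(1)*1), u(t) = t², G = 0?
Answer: 123201/25 ≈ 4928.0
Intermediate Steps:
k(m) = 1/(-5 + m) (k(m) = 1/(m - 5*1²*1) = 1/(m - 5*1*1) = 1/(m - 5*1) = 1/(m - 5) = 1/(-5 + m))
(-70 + k(G))² = (-70 + 1/(-5 + 0))² = (-70 + 1/(-5))² = (-70 - ⅕)² = (-351/5)² = 123201/25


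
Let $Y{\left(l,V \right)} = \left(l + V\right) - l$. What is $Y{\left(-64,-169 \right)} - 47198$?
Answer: $-47367$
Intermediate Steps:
$Y{\left(l,V \right)} = V$ ($Y{\left(l,V \right)} = \left(V + l\right) - l = V$)
$Y{\left(-64,-169 \right)} - 47198 = -169 - 47198 = -47367$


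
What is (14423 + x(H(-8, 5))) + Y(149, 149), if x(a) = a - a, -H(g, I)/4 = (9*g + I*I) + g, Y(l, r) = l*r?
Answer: 36624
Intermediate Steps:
H(g, I) = -40*g - 4*I² (H(g, I) = -4*((9*g + I*I) + g) = -4*((9*g + I²) + g) = -4*((I² + 9*g) + g) = -4*(I² + 10*g) = -40*g - 4*I²)
x(a) = 0
(14423 + x(H(-8, 5))) + Y(149, 149) = (14423 + 0) + 149*149 = 14423 + 22201 = 36624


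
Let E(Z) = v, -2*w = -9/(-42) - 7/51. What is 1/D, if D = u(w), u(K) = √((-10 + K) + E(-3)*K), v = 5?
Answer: -I*√579530/2435 ≈ -0.31264*I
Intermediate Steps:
w = -55/1428 (w = -(-9/(-42) - 7/51)/2 = -(-9*(-1/42) - 7*1/51)/2 = -(3/14 - 7/51)/2 = -½*55/714 = -55/1428 ≈ -0.038515)
E(Z) = 5
u(K) = √(-10 + 6*K) (u(K) = √((-10 + K) + 5*K) = √(-10 + 6*K))
D = I*√579530/238 (D = √(-10 + 6*(-55/1428)) = √(-10 - 55/238) = √(-2435/238) = I*√579530/238 ≈ 3.1986*I)
1/D = 1/(I*√579530/238) = -I*√579530/2435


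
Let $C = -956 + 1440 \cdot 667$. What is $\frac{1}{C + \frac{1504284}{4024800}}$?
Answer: $\frac{335400}{321824474957} \approx 1.0422 \cdot 10^{-6}$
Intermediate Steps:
$C = 959524$ ($C = -956 + 960480 = 959524$)
$\frac{1}{C + \frac{1504284}{4024800}} = \frac{1}{959524 + \frac{1504284}{4024800}} = \frac{1}{959524 + 1504284 \cdot \frac{1}{4024800}} = \frac{1}{959524 + \frac{125357}{335400}} = \frac{1}{\frac{321824474957}{335400}} = \frac{335400}{321824474957}$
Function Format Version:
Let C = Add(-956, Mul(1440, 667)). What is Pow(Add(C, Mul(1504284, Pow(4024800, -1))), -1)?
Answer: Rational(335400, 321824474957) ≈ 1.0422e-6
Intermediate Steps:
C = 959524 (C = Add(-956, 960480) = 959524)
Pow(Add(C, Mul(1504284, Pow(4024800, -1))), -1) = Pow(Add(959524, Mul(1504284, Pow(4024800, -1))), -1) = Pow(Add(959524, Mul(1504284, Rational(1, 4024800))), -1) = Pow(Add(959524, Rational(125357, 335400)), -1) = Pow(Rational(321824474957, 335400), -1) = Rational(335400, 321824474957)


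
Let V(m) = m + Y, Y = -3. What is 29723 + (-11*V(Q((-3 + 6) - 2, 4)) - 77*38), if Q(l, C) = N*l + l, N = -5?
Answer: 26874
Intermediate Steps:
Q(l, C) = -4*l (Q(l, C) = -5*l + l = -4*l)
V(m) = -3 + m (V(m) = m - 3 = -3 + m)
29723 + (-11*V(Q((-3 + 6) - 2, 4)) - 77*38) = 29723 + (-11*(-3 - 4*((-3 + 6) - 2)) - 77*38) = 29723 + (-11*(-3 - 4*(3 - 2)) - 2926) = 29723 + (-11*(-3 - 4*1) - 2926) = 29723 + (-11*(-3 - 4) - 2926) = 29723 + (-11*(-7) - 2926) = 29723 + (77 - 2926) = 29723 - 2849 = 26874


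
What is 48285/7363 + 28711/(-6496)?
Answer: 2763791/1292704 ≈ 2.1380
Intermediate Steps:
48285/7363 + 28711/(-6496) = 48285*(1/7363) + 28711*(-1/6496) = 1305/199 - 28711/6496 = 2763791/1292704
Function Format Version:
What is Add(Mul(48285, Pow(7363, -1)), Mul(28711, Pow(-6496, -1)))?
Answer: Rational(2763791, 1292704) ≈ 2.1380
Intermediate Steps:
Add(Mul(48285, Pow(7363, -1)), Mul(28711, Pow(-6496, -1))) = Add(Mul(48285, Rational(1, 7363)), Mul(28711, Rational(-1, 6496))) = Add(Rational(1305, 199), Rational(-28711, 6496)) = Rational(2763791, 1292704)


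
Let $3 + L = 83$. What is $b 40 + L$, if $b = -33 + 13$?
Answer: $-720$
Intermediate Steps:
$L = 80$ ($L = -3 + 83 = 80$)
$b = -20$
$b 40 + L = \left(-20\right) 40 + 80 = -800 + 80 = -720$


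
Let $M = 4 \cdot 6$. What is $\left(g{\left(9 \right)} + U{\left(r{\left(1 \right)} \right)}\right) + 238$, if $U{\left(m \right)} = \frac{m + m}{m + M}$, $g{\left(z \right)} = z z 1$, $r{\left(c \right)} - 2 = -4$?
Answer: $\frac{3507}{11} \approx 318.82$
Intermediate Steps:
$r{\left(c \right)} = -2$ ($r{\left(c \right)} = 2 - 4 = -2$)
$M = 24$
$g{\left(z \right)} = z^{2}$ ($g{\left(z \right)} = z^{2} \cdot 1 = z^{2}$)
$U{\left(m \right)} = \frac{2 m}{24 + m}$ ($U{\left(m \right)} = \frac{m + m}{m + 24} = \frac{2 m}{24 + m}$)
$\left(g{\left(9 \right)} + U{\left(r{\left(1 \right)} \right)}\right) + 238 = \left(9^{2} + 2 \left(-2\right) \frac{1}{24 - 2}\right) + 238 = \left(81 + 2 \left(-2\right) \frac{1}{22}\right) + 238 = \left(81 - \frac{2}{11}\right) + 238 = \frac{889}{11} + 238 = \frac{3507}{11}$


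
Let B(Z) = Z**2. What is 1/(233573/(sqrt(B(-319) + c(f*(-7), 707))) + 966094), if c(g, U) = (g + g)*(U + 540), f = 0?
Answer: 319/308417559 ≈ 1.0343e-6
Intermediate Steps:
c(g, U) = 2*g*(540 + U) (c(g, U) = (2*g)*(540 + U) = 2*g*(540 + U))
1/(233573/(sqrt(B(-319) + c(f*(-7), 707))) + 966094) = 1/(233573/(sqrt((-319)**2 + 2*(0*(-7))*(540 + 707))) + 966094) = 1/(233573/(sqrt(101761 + 2*0*1247)) + 966094) = 1/(233573/(sqrt(101761 + 0)) + 966094) = 1/(233573/(sqrt(101761)) + 966094) = 1/(233573/319 + 966094) = 1/(308417559/319) = 319/308417559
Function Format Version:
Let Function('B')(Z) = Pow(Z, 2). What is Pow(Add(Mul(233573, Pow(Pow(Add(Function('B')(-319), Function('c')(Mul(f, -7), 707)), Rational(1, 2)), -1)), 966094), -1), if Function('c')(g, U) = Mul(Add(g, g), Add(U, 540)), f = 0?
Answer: Rational(319, 308417559) ≈ 1.0343e-6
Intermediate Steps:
Function('c')(g, U) = Mul(2, g, Add(540, U)) (Function('c')(g, U) = Mul(Mul(2, g), Add(540, U)) = Mul(2, g, Add(540, U)))
Pow(Add(Mul(233573, Pow(Pow(Add(Function('B')(-319), Function('c')(Mul(f, -7), 707)), Rational(1, 2)), -1)), 966094), -1) = Pow(Add(Mul(233573, Pow(Pow(Add(Pow(-319, 2), Mul(2, Mul(0, -7), Add(540, 707))), Rational(1, 2)), -1)), 966094), -1) = Pow(Add(Mul(233573, Pow(Pow(Add(101761, Mul(2, 0, 1247)), Rational(1, 2)), -1)), 966094), -1) = Pow(Add(Mul(233573, Pow(Pow(Add(101761, 0), Rational(1, 2)), -1)), 966094), -1) = Pow(Add(Mul(233573, Pow(Pow(101761, Rational(1, 2)), -1)), 966094), -1) = Pow(Add(Mul(233573, Pow(319, -1)), 966094), -1) = Pow(Add(Mul(233573, Rational(1, 319)), 966094), -1) = Pow(Add(Rational(233573, 319), 966094), -1) = Pow(Rational(308417559, 319), -1) = Rational(319, 308417559)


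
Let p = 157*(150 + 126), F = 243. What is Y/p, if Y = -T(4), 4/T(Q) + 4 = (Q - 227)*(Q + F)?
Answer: 1/596735805 ≈ 1.6758e-9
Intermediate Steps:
T(Q) = 4/(-4 + (-227 + Q)*(243 + Q)) (T(Q) = 4/(-4 + (Q - 227)*(Q + 243)) = 4/(-4 + (-227 + Q)*(243 + Q)))
p = 43332 (p = 157*276 = 43332)
Y = 4/55085 (Y = -4/(-55165 + 4² + 16*4) = -4/(-55165 + 16 + 64) = -4/(-55085) = -4*(-1)/55085 = -1*(-4/55085) = 4/55085 ≈ 7.2615e-5)
Y/p = (4/55085)/43332 = (4/55085)*(1/43332) = 1/596735805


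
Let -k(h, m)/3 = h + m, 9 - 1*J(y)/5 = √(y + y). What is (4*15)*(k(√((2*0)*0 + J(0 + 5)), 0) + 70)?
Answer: 4200 - 180*√(45 - 5*√10) ≈ 3227.5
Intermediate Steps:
J(y) = 45 - 5*√2*√y (J(y) = 45 - 5*√(y + y) = 45 - 5*√2*√y)
k(h, m) = -3*h - 3*m (k(h, m) = -3*(h + m) = -3*h - 3*m)
(4*15)*(k(√((2*0)*0 + J(0 + 5)), 0) + 70) = (4*15)*((-3*√((2*0)*0 + (45 - 5*√2*√(0 + 5))) - 3*0) + 70) = 60*((-3*√(0*0 + (45 - 5*√2*√5)) + 0) + 70) = 60*((-3*√(0 + (45 - 5*√10)) + 0) + 70) = 60*((-3*√(45 - 5*√10) + 0) + 70) = 60*(-3*√(45 - 5*√10) + 70) = 60*(70 - 3*√(45 - 5*√10)) = 4200 - 180*√(45 - 5*√10)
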